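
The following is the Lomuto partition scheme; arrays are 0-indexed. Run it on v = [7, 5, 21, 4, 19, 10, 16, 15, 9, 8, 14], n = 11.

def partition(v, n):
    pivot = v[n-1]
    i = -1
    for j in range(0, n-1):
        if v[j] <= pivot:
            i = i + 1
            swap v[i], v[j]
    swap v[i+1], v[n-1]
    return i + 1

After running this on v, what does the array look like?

[7, 5, 4, 10, 9, 8, 14, 15, 19, 21, 16]

pivot = v[10] = 14; i = -1
j=0: v[0]=7 ≤ 14 → i=0, swap v[0],v[0] (no change) → [7, 5, 21, 4, 19, 10, 16, 15, 9, 8, 14]
j=1: v[1]=5 ≤ 14 → i=1, swap v[1],v[1] (no change) → [7, 5, 21, 4, 19, 10, 16, 15, 9, 8, 14]
j=2: v[2]=21 > 14 → no swap
j=3: v[3]=4 ≤ 14 → i=2, swap v[2],v[3] → [7, 5, 4, 21, 19, 10, 16, 15, 9, 8, 14]
j=4: v[4]=19 > 14 → no swap
j=5: v[5]=10 ≤ 14 → i=3, swap v[3],v[5] → [7, 5, 4, 10, 19, 21, 16, 15, 9, 8, 14]
j=6: v[6]=16 > 14 → no swap
j=7: v[7]=15 > 14 → no swap
j=8: v[8]=9 ≤ 14 → i=4, swap v[4],v[8] → [7, 5, 4, 10, 9, 21, 16, 15, 19, 8, 14]
j=9: v[9]=8 ≤ 14 → i=5, swap v[5],v[9] → [7, 5, 4, 10, 9, 8, 16, 15, 19, 21, 14]
final swap v[6],v[10] → [7, 5, 4, 10, 9, 8, 14, 15, 19, 21, 16]; return 6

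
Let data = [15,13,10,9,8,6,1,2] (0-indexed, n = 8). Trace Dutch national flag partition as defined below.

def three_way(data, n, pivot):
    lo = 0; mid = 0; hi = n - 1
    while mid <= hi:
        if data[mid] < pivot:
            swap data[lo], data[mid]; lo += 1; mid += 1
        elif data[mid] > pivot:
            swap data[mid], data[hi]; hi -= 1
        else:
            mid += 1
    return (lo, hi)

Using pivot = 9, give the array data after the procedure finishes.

[2,1,6,8,9,10,13,15]

pivot = 9; lo=0, mid=0, hi=7
data[mid]=15>9: swap data[0],data[7]; hi=6 → [2,13,10,9,8,6,1,15]
data[mid]=2<9: swap data[0],data[0]; lo=1,mid=1 → [2,13,10,9,8,6,1,15]
data[mid]=13>9: swap data[1],data[6]; hi=5 → [2,1,10,9,8,6,13,15]
data[mid]=1<9: swap data[1],data[1]; lo=2,mid=2 → [2,1,10,9,8,6,13,15]
data[mid]=10>9: swap data[2],data[5]; hi=4 → [2,1,6,9,8,10,13,15]
data[mid]=6<9: swap data[2],data[2]; lo=3,mid=3 → [2,1,6,9,8,10,13,15]
data[mid]=9=9: mid=4
data[mid]=8<9: swap data[3],data[4]; lo=4,mid=5 → [2,1,6,8,9,10,13,15]
end: lo=4, hi=4; data = [2,1,6,8,9,10,13,15]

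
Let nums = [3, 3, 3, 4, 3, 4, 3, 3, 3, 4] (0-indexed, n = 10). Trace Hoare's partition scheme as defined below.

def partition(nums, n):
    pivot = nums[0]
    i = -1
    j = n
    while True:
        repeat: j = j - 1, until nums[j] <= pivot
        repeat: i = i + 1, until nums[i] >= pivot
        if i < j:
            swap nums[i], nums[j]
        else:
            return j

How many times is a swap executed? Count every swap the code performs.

pivot = nums[0] = 3; i = -1, j = 10
j→8 (nums[8]=3≤3), i→0 (nums[0]=3≥3); i<j, swap → [3, 3, 3, 4, 3, 4, 3, 3, 3, 4]
j→7 (nums[7]=3≤3), i→1 (nums[1]=3≥3); i<j, swap → [3, 3, 3, 4, 3, 4, 3, 3, 3, 4]
j→6 (nums[6]=3≤3), i→2 (nums[2]=3≥3); i<j, swap → [3, 3, 3, 4, 3, 4, 3, 3, 3, 4]
j→4 (nums[4]=3≤3), i→3 (nums[3]=4≥3); i<j, swap → [3, 3, 3, 3, 4, 4, 3, 3, 3, 4]
j→3, i→4; i≥j, return j=3. nums = [3, 3, 3, 3, 4, 4, 3, 3, 3, 4]

4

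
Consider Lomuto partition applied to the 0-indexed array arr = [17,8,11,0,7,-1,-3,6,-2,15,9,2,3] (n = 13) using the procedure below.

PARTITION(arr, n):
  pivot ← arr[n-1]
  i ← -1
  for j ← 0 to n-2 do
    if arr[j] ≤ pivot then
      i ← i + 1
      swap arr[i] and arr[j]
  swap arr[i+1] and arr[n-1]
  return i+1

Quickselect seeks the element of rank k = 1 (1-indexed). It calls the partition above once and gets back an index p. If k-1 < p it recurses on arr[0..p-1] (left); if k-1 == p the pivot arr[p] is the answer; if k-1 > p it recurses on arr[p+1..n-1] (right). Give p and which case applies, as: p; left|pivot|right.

5; left

pivot = arr[12] = 3; i = -1
j=0: arr[0]=17 > 3 → no swap
j=1: arr[1]=8 > 3 → no swap
j=2: arr[2]=11 > 3 → no swap
j=3: arr[3]=0 ≤ 3 → i=0, swap arr[0],arr[3] → [0,8,11,17,7,-1,-3,6,-2,15,9,2,3]
j=4: arr[4]=7 > 3 → no swap
j=5: arr[5]=-1 ≤ 3 → i=1, swap arr[1],arr[5] → [0,-1,11,17,7,8,-3,6,-2,15,9,2,3]
j=6: arr[6]=-3 ≤ 3 → i=2, swap arr[2],arr[6] → [0,-1,-3,17,7,8,11,6,-2,15,9,2,3]
j=7: arr[7]=6 > 3 → no swap
j=8: arr[8]=-2 ≤ 3 → i=3, swap arr[3],arr[8] → [0,-1,-3,-2,7,8,11,6,17,15,9,2,3]
j=9: arr[9]=15 > 3 → no swap
j=10: arr[10]=9 > 3 → no swap
j=11: arr[11]=2 ≤ 3 → i=4, swap arr[4],arr[11] → [0,-1,-3,-2,2,8,11,6,17,15,9,7,3]
final swap arr[5],arr[12] → [0,-1,-3,-2,2,3,11,6,17,15,9,7,8]; return 5
p = 5; k-1 = 0 < 5 ⇒ left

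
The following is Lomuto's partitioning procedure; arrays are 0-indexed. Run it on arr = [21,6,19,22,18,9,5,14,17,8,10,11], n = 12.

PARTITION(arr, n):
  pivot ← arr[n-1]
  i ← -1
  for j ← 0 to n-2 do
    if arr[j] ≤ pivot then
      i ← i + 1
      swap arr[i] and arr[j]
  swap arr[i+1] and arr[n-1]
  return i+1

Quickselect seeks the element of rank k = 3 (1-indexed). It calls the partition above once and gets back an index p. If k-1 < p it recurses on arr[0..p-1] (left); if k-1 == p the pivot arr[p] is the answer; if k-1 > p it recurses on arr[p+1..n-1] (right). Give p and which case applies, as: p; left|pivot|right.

5; left

pivot=11, i=-1
j=0: 21>11, skip
j=1: 6≤11, i=0, swap(0,1) ⇒ [6,21,19,22,18,9,5,14,17,8,10,11]
j=2: 19>11, skip
j=3: 22>11, skip
j=4: 18>11, skip
j=5: 9≤11, i=1, swap(1,5) ⇒ [6,9,19,22,18,21,5,14,17,8,10,11]
j=6: 5≤11, i=2, swap(2,6) ⇒ [6,9,5,22,18,21,19,14,17,8,10,11]
j=7: 14>11, skip
j=8: 17>11, skip
j=9: 8≤11, i=3, swap(3,9) ⇒ [6,9,5,8,18,21,19,14,17,22,10,11]
j=10: 10≤11, i=4, swap(4,10) ⇒ [6,9,5,8,10,21,19,14,17,22,18,11]
swap(5,11) ⇒ [6,9,5,8,10,11,19,14,17,22,18,21]; return 5
p = 5; k-1 = 2 < 5 ⇒ left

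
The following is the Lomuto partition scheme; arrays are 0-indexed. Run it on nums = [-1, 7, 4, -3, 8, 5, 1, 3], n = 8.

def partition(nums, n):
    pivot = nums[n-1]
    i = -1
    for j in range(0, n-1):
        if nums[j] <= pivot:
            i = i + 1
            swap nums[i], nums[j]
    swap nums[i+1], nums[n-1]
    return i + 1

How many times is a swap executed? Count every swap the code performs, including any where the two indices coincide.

4

pivot=3, i=-1
j=0: -1≤3, i=0, swap(0,0) ⇒ [-1, 7, 4, -3, 8, 5, 1, 3]
j=1: 7>3, skip
j=2: 4>3, skip
j=3: -3≤3, i=1, swap(1,3) ⇒ [-1, -3, 4, 7, 8, 5, 1, 3]
j=4: 8>3, skip
j=5: 5>3, skip
j=6: 1≤3, i=2, swap(2,6) ⇒ [-1, -3, 1, 7, 8, 5, 4, 3]
swap(3,7) ⇒ [-1, -3, 1, 3, 8, 5, 4, 7]; return 3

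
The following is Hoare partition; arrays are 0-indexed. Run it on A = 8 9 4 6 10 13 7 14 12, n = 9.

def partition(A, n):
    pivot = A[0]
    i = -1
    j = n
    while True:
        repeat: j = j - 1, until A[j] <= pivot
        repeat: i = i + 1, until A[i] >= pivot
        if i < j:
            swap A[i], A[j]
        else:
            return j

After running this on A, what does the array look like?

pivot=8
j stops at 6 (7), i stops at 0 (8); swap ⇒ 7 9 4 6 10 13 8 14 12
j stops at 3 (6), i stops at 1 (9); swap ⇒ 7 6 4 9 10 13 8 14 12
j stops at 2, i stops at 3; i≥j ⇒ return 2. A=7 6 4 9 10 13 8 14 12

7 6 4 9 10 13 8 14 12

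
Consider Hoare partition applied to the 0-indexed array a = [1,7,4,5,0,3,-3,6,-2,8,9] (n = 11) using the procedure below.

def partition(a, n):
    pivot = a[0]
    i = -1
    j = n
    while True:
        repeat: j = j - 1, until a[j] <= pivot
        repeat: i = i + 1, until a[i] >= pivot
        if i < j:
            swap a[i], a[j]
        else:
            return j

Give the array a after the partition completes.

pivot = a[0] = 1; i = -1, j = 11
j→8 (a[8]=-2≤1), i→0 (a[0]=1≥1); i<j, swap → [-2,7,4,5,0,3,-3,6,1,8,9]
j→6 (a[6]=-3≤1), i→1 (a[1]=7≥1); i<j, swap → [-2,-3,4,5,0,3,7,6,1,8,9]
j→4 (a[4]=0≤1), i→2 (a[2]=4≥1); i<j, swap → [-2,-3,0,5,4,3,7,6,1,8,9]
j→2, i→3; i≥j, return j=2. a = [-2,-3,0,5,4,3,7,6,1,8,9]

[-2,-3,0,5,4,3,7,6,1,8,9]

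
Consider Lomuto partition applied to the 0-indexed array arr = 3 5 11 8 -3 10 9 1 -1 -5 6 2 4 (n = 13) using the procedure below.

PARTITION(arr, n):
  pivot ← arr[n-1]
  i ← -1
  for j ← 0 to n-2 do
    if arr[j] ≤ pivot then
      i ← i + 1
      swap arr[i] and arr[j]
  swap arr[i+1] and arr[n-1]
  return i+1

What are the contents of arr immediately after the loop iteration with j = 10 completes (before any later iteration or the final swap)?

pivot = arr[12] = 4; i = -1
j=0: arr[0]=3 ≤ 4 → i=0, swap arr[0],arr[0] (no change) → 3 5 11 8 -3 10 9 1 -1 -5 6 2 4
j=1: arr[1]=5 > 4 → no swap
j=2: arr[2]=11 > 4 → no swap
j=3: arr[3]=8 > 4 → no swap
j=4: arr[4]=-3 ≤ 4 → i=1, swap arr[1],arr[4] → 3 -3 11 8 5 10 9 1 -1 -5 6 2 4
j=5: arr[5]=10 > 4 → no swap
j=6: arr[6]=9 > 4 → no swap
j=7: arr[7]=1 ≤ 4 → i=2, swap arr[2],arr[7] → 3 -3 1 8 5 10 9 11 -1 -5 6 2 4
j=8: arr[8]=-1 ≤ 4 → i=3, swap arr[3],arr[8] → 3 -3 1 -1 5 10 9 11 8 -5 6 2 4
j=9: arr[9]=-5 ≤ 4 → i=4, swap arr[4],arr[9] → 3 -3 1 -1 -5 10 9 11 8 5 6 2 4
j=10: arr[10]=6 > 4 → no swap
(after j=10) arr = 3 -3 1 -1 -5 10 9 11 8 5 6 2 4

3 -3 1 -1 -5 10 9 11 8 5 6 2 4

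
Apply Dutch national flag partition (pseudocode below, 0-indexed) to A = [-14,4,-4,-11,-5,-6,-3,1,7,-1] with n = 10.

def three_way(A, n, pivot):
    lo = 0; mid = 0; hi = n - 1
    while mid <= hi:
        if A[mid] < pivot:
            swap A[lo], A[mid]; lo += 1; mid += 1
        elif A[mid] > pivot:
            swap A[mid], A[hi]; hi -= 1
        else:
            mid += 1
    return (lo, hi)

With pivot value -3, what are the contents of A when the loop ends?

lo=0 mid=0 hi=9
-14<-3: swap(0,0), lo=1 mid=1 ⇒ [-14,4,-4,-11,-5,-6,-3,1,7,-1]
4>-3: swap(1,9), hi=8 ⇒ [-14,-1,-4,-11,-5,-6,-3,1,7,4]
-1>-3: swap(1,8), hi=7 ⇒ [-14,7,-4,-11,-5,-6,-3,1,-1,4]
7>-3: swap(1,7), hi=6 ⇒ [-14,1,-4,-11,-5,-6,-3,7,-1,4]
1>-3: swap(1,6), hi=5 ⇒ [-14,-3,-4,-11,-5,-6,1,7,-1,4]
-3=-3: mid=2
-4<-3: swap(1,2), lo=2 mid=3 ⇒ [-14,-4,-3,-11,-5,-6,1,7,-1,4]
-11<-3: swap(2,3), lo=3 mid=4 ⇒ [-14,-4,-11,-3,-5,-6,1,7,-1,4]
-5<-3: swap(3,4), lo=4 mid=5 ⇒ [-14,-4,-11,-5,-3,-6,1,7,-1,4]
-6<-3: swap(4,5), lo=5 mid=6 ⇒ [-14,-4,-11,-5,-6,-3,1,7,-1,4]
done. lo=5 hi=5; A=[-14,-4,-11,-5,-6,-3,1,7,-1,4]

[-14,-4,-11,-5,-6,-3,1,7,-1,4]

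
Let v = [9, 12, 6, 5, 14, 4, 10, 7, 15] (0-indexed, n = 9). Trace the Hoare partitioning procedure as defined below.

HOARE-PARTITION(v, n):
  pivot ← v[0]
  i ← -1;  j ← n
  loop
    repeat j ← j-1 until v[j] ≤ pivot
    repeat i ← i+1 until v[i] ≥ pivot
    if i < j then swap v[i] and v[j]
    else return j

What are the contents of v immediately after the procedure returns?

pivot=9
j stops at 7 (7), i stops at 0 (9); swap ⇒ [7, 12, 6, 5, 14, 4, 10, 9, 15]
j stops at 5 (4), i stops at 1 (12); swap ⇒ [7, 4, 6, 5, 14, 12, 10, 9, 15]
j stops at 3, i stops at 4; i≥j ⇒ return 3. v=[7, 4, 6, 5, 14, 12, 10, 9, 15]

[7, 4, 6, 5, 14, 12, 10, 9, 15]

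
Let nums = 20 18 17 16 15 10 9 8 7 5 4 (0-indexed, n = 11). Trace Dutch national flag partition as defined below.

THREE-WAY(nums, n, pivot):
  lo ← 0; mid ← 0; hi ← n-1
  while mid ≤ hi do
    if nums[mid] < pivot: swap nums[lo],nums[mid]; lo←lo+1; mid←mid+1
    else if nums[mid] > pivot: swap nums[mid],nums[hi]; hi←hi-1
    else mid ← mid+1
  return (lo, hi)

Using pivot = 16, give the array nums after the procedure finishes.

lo=0 mid=0 hi=10
20>16: swap(0,10), hi=9 ⇒ 4 18 17 16 15 10 9 8 7 5 20
4<16: swap(0,0), lo=1 mid=1 ⇒ 4 18 17 16 15 10 9 8 7 5 20
18>16: swap(1,9), hi=8 ⇒ 4 5 17 16 15 10 9 8 7 18 20
5<16: swap(1,1), lo=2 mid=2 ⇒ 4 5 17 16 15 10 9 8 7 18 20
17>16: swap(2,8), hi=7 ⇒ 4 5 7 16 15 10 9 8 17 18 20
7<16: swap(2,2), lo=3 mid=3 ⇒ 4 5 7 16 15 10 9 8 17 18 20
16=16: mid=4
15<16: swap(3,4), lo=4 mid=5 ⇒ 4 5 7 15 16 10 9 8 17 18 20
10<16: swap(4,5), lo=5 mid=6 ⇒ 4 5 7 15 10 16 9 8 17 18 20
9<16: swap(5,6), lo=6 mid=7 ⇒ 4 5 7 15 10 9 16 8 17 18 20
8<16: swap(6,7), lo=7 mid=8 ⇒ 4 5 7 15 10 9 8 16 17 18 20
done. lo=7 hi=7; nums=4 5 7 15 10 9 8 16 17 18 20

4 5 7 15 10 9 8 16 17 18 20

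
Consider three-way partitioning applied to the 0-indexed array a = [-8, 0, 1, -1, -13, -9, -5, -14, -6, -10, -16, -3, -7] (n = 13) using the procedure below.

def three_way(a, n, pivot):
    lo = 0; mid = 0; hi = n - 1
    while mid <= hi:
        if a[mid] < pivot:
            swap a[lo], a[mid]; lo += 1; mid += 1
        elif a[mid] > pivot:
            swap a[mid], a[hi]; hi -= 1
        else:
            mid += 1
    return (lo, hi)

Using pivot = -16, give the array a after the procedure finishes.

[-16, 1, -1, -13, -9, -5, -14, -6, -10, 0, -3, -7, -8]

pivot = -16; lo=0, mid=0, hi=12
a[mid]=-8>-16: swap a[0],a[12]; hi=11 → [-7, 0, 1, -1, -13, -9, -5, -14, -6, -10, -16, -3, -8]
a[mid]=-7>-16: swap a[0],a[11]; hi=10 → [-3, 0, 1, -1, -13, -9, -5, -14, -6, -10, -16, -7, -8]
a[mid]=-3>-16: swap a[0],a[10]; hi=9 → [-16, 0, 1, -1, -13, -9, -5, -14, -6, -10, -3, -7, -8]
a[mid]=-16=-16: mid=1
a[mid]=0>-16: swap a[1],a[9]; hi=8 → [-16, -10, 1, -1, -13, -9, -5, -14, -6, 0, -3, -7, -8]
a[mid]=-10>-16: swap a[1],a[8]; hi=7 → [-16, -6, 1, -1, -13, -9, -5, -14, -10, 0, -3, -7, -8]
a[mid]=-6>-16: swap a[1],a[7]; hi=6 → [-16, -14, 1, -1, -13, -9, -5, -6, -10, 0, -3, -7, -8]
a[mid]=-14>-16: swap a[1],a[6]; hi=5 → [-16, -5, 1, -1, -13, -9, -14, -6, -10, 0, -3, -7, -8]
a[mid]=-5>-16: swap a[1],a[5]; hi=4 → [-16, -9, 1, -1, -13, -5, -14, -6, -10, 0, -3, -7, -8]
a[mid]=-9>-16: swap a[1],a[4]; hi=3 → [-16, -13, 1, -1, -9, -5, -14, -6, -10, 0, -3, -7, -8]
a[mid]=-13>-16: swap a[1],a[3]; hi=2 → [-16, -1, 1, -13, -9, -5, -14, -6, -10, 0, -3, -7, -8]
a[mid]=-1>-16: swap a[1],a[2]; hi=1 → [-16, 1, -1, -13, -9, -5, -14, -6, -10, 0, -3, -7, -8]
a[mid]=1>-16: swap a[1],a[1]; hi=0 → [-16, 1, -1, -13, -9, -5, -14, -6, -10, 0, -3, -7, -8]
end: lo=0, hi=0; a = [-16, 1, -1, -13, -9, -5, -14, -6, -10, 0, -3, -7, -8]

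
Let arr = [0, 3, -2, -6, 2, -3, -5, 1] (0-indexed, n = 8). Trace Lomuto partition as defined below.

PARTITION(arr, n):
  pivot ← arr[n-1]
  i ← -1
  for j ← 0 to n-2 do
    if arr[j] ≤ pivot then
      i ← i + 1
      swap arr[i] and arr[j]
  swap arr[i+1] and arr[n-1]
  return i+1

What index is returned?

pivot = arr[7] = 1; i = -1
j=0: arr[0]=0 ≤ 1 → i=0, swap arr[0],arr[0] (no change) → [0, 3, -2, -6, 2, -3, -5, 1]
j=1: arr[1]=3 > 1 → no swap
j=2: arr[2]=-2 ≤ 1 → i=1, swap arr[1],arr[2] → [0, -2, 3, -6, 2, -3, -5, 1]
j=3: arr[3]=-6 ≤ 1 → i=2, swap arr[2],arr[3] → [0, -2, -6, 3, 2, -3, -5, 1]
j=4: arr[4]=2 > 1 → no swap
j=5: arr[5]=-3 ≤ 1 → i=3, swap arr[3],arr[5] → [0, -2, -6, -3, 2, 3, -5, 1]
j=6: arr[6]=-5 ≤ 1 → i=4, swap arr[4],arr[6] → [0, -2, -6, -3, -5, 3, 2, 1]
final swap arr[5],arr[7] → [0, -2, -6, -3, -5, 1, 2, 3]; return 5

5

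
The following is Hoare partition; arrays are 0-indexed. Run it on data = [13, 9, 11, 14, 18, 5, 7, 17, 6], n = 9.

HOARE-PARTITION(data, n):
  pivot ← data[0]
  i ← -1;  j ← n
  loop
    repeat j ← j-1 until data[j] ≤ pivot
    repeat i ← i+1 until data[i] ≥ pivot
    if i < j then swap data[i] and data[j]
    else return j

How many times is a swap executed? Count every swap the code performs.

3

pivot=13
j stops at 8 (6), i stops at 0 (13); swap ⇒ [6, 9, 11, 14, 18, 5, 7, 17, 13]
j stops at 6 (7), i stops at 3 (14); swap ⇒ [6, 9, 11, 7, 18, 5, 14, 17, 13]
j stops at 5 (5), i stops at 4 (18); swap ⇒ [6, 9, 11, 7, 5, 18, 14, 17, 13]
j stops at 4, i stops at 5; i≥j ⇒ return 4. data=[6, 9, 11, 7, 5, 18, 14, 17, 13]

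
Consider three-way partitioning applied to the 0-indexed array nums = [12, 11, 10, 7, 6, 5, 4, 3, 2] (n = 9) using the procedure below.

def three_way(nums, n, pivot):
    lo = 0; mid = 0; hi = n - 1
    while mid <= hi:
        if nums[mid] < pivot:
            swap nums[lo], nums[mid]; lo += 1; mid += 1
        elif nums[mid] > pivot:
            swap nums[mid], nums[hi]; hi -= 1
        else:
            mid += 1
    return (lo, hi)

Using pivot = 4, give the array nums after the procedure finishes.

pivot = 4; lo=0, mid=0, hi=8
nums[mid]=12>4: swap nums[0],nums[8]; hi=7 → [2, 11, 10, 7, 6, 5, 4, 3, 12]
nums[mid]=2<4: swap nums[0],nums[0]; lo=1,mid=1 → [2, 11, 10, 7, 6, 5, 4, 3, 12]
nums[mid]=11>4: swap nums[1],nums[7]; hi=6 → [2, 3, 10, 7, 6, 5, 4, 11, 12]
nums[mid]=3<4: swap nums[1],nums[1]; lo=2,mid=2 → [2, 3, 10, 7, 6, 5, 4, 11, 12]
nums[mid]=10>4: swap nums[2],nums[6]; hi=5 → [2, 3, 4, 7, 6, 5, 10, 11, 12]
nums[mid]=4=4: mid=3
nums[mid]=7>4: swap nums[3],nums[5]; hi=4 → [2, 3, 4, 5, 6, 7, 10, 11, 12]
nums[mid]=5>4: swap nums[3],nums[4]; hi=3 → [2, 3, 4, 6, 5, 7, 10, 11, 12]
nums[mid]=6>4: swap nums[3],nums[3]; hi=2 → [2, 3, 4, 6, 5, 7, 10, 11, 12]
end: lo=2, hi=2; nums = [2, 3, 4, 6, 5, 7, 10, 11, 12]

[2, 3, 4, 6, 5, 7, 10, 11, 12]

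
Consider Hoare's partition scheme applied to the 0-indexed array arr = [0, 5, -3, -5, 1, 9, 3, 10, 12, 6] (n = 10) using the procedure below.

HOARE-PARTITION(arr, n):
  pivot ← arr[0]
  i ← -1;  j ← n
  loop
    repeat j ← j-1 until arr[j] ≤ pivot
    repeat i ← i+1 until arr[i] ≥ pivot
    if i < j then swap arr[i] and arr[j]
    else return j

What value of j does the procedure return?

1

pivot=0
j stops at 3 (-5), i stops at 0 (0); swap ⇒ [-5, 5, -3, 0, 1, 9, 3, 10, 12, 6]
j stops at 2 (-3), i stops at 1 (5); swap ⇒ [-5, -3, 5, 0, 1, 9, 3, 10, 12, 6]
j stops at 1, i stops at 2; i≥j ⇒ return 1. arr=[-5, -3, 5, 0, 1, 9, 3, 10, 12, 6]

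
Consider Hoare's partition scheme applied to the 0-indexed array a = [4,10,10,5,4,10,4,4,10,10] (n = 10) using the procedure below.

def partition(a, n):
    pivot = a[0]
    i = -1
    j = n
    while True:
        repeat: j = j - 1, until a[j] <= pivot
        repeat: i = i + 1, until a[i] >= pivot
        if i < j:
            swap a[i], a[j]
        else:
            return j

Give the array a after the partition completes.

[4,4,4,5,10,10,10,4,10,10]

pivot = a[0] = 4; i = -1, j = 10
j→7 (a[7]=4≤4), i→0 (a[0]=4≥4); i<j, swap → [4,10,10,5,4,10,4,4,10,10]
j→6 (a[6]=4≤4), i→1 (a[1]=10≥4); i<j, swap → [4,4,10,5,4,10,10,4,10,10]
j→4 (a[4]=4≤4), i→2 (a[2]=10≥4); i<j, swap → [4,4,4,5,10,10,10,4,10,10]
j→2, i→3; i≥j, return j=2. a = [4,4,4,5,10,10,10,4,10,10]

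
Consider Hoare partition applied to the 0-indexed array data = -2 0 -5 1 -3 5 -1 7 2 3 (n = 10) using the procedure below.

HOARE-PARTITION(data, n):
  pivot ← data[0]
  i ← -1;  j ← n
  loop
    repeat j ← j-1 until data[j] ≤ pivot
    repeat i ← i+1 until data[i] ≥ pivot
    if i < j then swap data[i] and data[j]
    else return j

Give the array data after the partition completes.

-3 -5 0 1 -2 5 -1 7 2 3

pivot = data[0] = -2; i = -1, j = 10
j→4 (data[4]=-3≤-2), i→0 (data[0]=-2≥-2); i<j, swap → -3 0 -5 1 -2 5 -1 7 2 3
j→2 (data[2]=-5≤-2), i→1 (data[1]=0≥-2); i<j, swap → -3 -5 0 1 -2 5 -1 7 2 3
j→1, i→2; i≥j, return j=1. data = -3 -5 0 1 -2 5 -1 7 2 3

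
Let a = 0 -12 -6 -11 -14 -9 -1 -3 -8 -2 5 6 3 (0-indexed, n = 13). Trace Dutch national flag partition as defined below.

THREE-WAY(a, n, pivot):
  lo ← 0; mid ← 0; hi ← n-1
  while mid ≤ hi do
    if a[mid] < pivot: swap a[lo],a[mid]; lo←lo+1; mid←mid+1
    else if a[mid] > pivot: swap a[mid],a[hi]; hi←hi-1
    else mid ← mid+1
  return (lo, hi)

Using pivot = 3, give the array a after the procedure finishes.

lo=0 mid=0 hi=12
0<3: swap(0,0), lo=1 mid=1 ⇒ 0 -12 -6 -11 -14 -9 -1 -3 -8 -2 5 6 3
-12<3: swap(1,1), lo=2 mid=2 ⇒ 0 -12 -6 -11 -14 -9 -1 -3 -8 -2 5 6 3
-6<3: swap(2,2), lo=3 mid=3 ⇒ 0 -12 -6 -11 -14 -9 -1 -3 -8 -2 5 6 3
-11<3: swap(3,3), lo=4 mid=4 ⇒ 0 -12 -6 -11 -14 -9 -1 -3 -8 -2 5 6 3
-14<3: swap(4,4), lo=5 mid=5 ⇒ 0 -12 -6 -11 -14 -9 -1 -3 -8 -2 5 6 3
-9<3: swap(5,5), lo=6 mid=6 ⇒ 0 -12 -6 -11 -14 -9 -1 -3 -8 -2 5 6 3
-1<3: swap(6,6), lo=7 mid=7 ⇒ 0 -12 -6 -11 -14 -9 -1 -3 -8 -2 5 6 3
-3<3: swap(7,7), lo=8 mid=8 ⇒ 0 -12 -6 -11 -14 -9 -1 -3 -8 -2 5 6 3
-8<3: swap(8,8), lo=9 mid=9 ⇒ 0 -12 -6 -11 -14 -9 -1 -3 -8 -2 5 6 3
-2<3: swap(9,9), lo=10 mid=10 ⇒ 0 -12 -6 -11 -14 -9 -1 -3 -8 -2 5 6 3
5>3: swap(10,12), hi=11 ⇒ 0 -12 -6 -11 -14 -9 -1 -3 -8 -2 3 6 5
3=3: mid=11
6>3: swap(11,11), hi=10 ⇒ 0 -12 -6 -11 -14 -9 -1 -3 -8 -2 3 6 5
done. lo=10 hi=10; a=0 -12 -6 -11 -14 -9 -1 -3 -8 -2 3 6 5

0 -12 -6 -11 -14 -9 -1 -3 -8 -2 3 6 5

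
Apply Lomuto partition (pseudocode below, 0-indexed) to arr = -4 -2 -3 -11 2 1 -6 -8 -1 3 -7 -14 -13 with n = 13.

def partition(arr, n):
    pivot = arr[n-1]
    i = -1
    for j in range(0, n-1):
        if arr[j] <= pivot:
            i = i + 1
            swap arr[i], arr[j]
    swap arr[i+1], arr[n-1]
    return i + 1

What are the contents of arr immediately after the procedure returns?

pivot = arr[12] = -13; i = -1
j=0: arr[0]=-4 > -13 → no swap
j=1: arr[1]=-2 > -13 → no swap
j=2: arr[2]=-3 > -13 → no swap
j=3: arr[3]=-11 > -13 → no swap
j=4: arr[4]=2 > -13 → no swap
j=5: arr[5]=1 > -13 → no swap
j=6: arr[6]=-6 > -13 → no swap
j=7: arr[7]=-8 > -13 → no swap
j=8: arr[8]=-1 > -13 → no swap
j=9: arr[9]=3 > -13 → no swap
j=10: arr[10]=-7 > -13 → no swap
j=11: arr[11]=-14 ≤ -13 → i=0, swap arr[0],arr[11] → -14 -2 -3 -11 2 1 -6 -8 -1 3 -7 -4 -13
final swap arr[1],arr[12] → -14 -13 -3 -11 2 1 -6 -8 -1 3 -7 -4 -2; return 1

-14 -13 -3 -11 2 1 -6 -8 -1 3 -7 -4 -2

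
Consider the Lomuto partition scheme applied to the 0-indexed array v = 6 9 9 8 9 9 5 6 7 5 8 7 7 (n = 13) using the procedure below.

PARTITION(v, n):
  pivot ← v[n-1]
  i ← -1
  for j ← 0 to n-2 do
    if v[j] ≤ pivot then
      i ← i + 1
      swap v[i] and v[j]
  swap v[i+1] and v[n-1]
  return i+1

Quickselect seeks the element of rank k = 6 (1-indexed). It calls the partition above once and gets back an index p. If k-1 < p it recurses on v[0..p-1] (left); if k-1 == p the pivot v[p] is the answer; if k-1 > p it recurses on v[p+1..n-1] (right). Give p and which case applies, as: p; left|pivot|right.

6; left

pivot = v[12] = 7; i = -1
j=0: v[0]=6 ≤ 7 → i=0, swap v[0],v[0] (no change) → 6 9 9 8 9 9 5 6 7 5 8 7 7
j=1: v[1]=9 > 7 → no swap
j=2: v[2]=9 > 7 → no swap
j=3: v[3]=8 > 7 → no swap
j=4: v[4]=9 > 7 → no swap
j=5: v[5]=9 > 7 → no swap
j=6: v[6]=5 ≤ 7 → i=1, swap v[1],v[6] → 6 5 9 8 9 9 9 6 7 5 8 7 7
j=7: v[7]=6 ≤ 7 → i=2, swap v[2],v[7] → 6 5 6 8 9 9 9 9 7 5 8 7 7
j=8: v[8]=7 ≤ 7 → i=3, swap v[3],v[8] → 6 5 6 7 9 9 9 9 8 5 8 7 7
j=9: v[9]=5 ≤ 7 → i=4, swap v[4],v[9] → 6 5 6 7 5 9 9 9 8 9 8 7 7
j=10: v[10]=8 > 7 → no swap
j=11: v[11]=7 ≤ 7 → i=5, swap v[5],v[11] → 6 5 6 7 5 7 9 9 8 9 8 9 7
final swap v[6],v[12] → 6 5 6 7 5 7 7 9 8 9 8 9 9; return 6
p = 6; k-1 = 5 < 6 ⇒ left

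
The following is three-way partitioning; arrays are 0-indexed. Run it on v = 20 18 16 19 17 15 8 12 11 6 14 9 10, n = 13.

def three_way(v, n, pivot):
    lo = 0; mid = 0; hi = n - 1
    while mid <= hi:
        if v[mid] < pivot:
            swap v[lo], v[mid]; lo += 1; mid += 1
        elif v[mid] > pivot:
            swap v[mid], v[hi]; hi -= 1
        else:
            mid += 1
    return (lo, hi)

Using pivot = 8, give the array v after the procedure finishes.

pivot = 8; lo=0, mid=0, hi=12
v[mid]=20>8: swap v[0],v[12]; hi=11 → 10 18 16 19 17 15 8 12 11 6 14 9 20
v[mid]=10>8: swap v[0],v[11]; hi=10 → 9 18 16 19 17 15 8 12 11 6 14 10 20
v[mid]=9>8: swap v[0],v[10]; hi=9 → 14 18 16 19 17 15 8 12 11 6 9 10 20
v[mid]=14>8: swap v[0],v[9]; hi=8 → 6 18 16 19 17 15 8 12 11 14 9 10 20
v[mid]=6<8: swap v[0],v[0]; lo=1,mid=1 → 6 18 16 19 17 15 8 12 11 14 9 10 20
v[mid]=18>8: swap v[1],v[8]; hi=7 → 6 11 16 19 17 15 8 12 18 14 9 10 20
v[mid]=11>8: swap v[1],v[7]; hi=6 → 6 12 16 19 17 15 8 11 18 14 9 10 20
v[mid]=12>8: swap v[1],v[6]; hi=5 → 6 8 16 19 17 15 12 11 18 14 9 10 20
v[mid]=8=8: mid=2
v[mid]=16>8: swap v[2],v[5]; hi=4 → 6 8 15 19 17 16 12 11 18 14 9 10 20
v[mid]=15>8: swap v[2],v[4]; hi=3 → 6 8 17 19 15 16 12 11 18 14 9 10 20
v[mid]=17>8: swap v[2],v[3]; hi=2 → 6 8 19 17 15 16 12 11 18 14 9 10 20
v[mid]=19>8: swap v[2],v[2]; hi=1 → 6 8 19 17 15 16 12 11 18 14 9 10 20
end: lo=1, hi=1; v = 6 8 19 17 15 16 12 11 18 14 9 10 20

6 8 19 17 15 16 12 11 18 14 9 10 20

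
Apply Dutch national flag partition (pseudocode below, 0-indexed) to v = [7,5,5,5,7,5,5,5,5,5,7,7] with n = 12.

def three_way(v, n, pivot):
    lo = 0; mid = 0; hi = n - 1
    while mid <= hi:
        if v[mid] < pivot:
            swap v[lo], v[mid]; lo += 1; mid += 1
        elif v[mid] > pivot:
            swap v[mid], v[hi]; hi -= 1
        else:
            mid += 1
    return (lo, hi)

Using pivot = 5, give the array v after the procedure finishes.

[5,5,5,5,5,5,5,5,7,7,7,7]

pivot = 5; lo=0, mid=0, hi=11
v[mid]=7>5: swap v[0],v[11]; hi=10 → [7,5,5,5,7,5,5,5,5,5,7,7]
v[mid]=7>5: swap v[0],v[10]; hi=9 → [7,5,5,5,7,5,5,5,5,5,7,7]
v[mid]=7>5: swap v[0],v[9]; hi=8 → [5,5,5,5,7,5,5,5,5,7,7,7]
v[mid]=5=5: mid=1
v[mid]=5=5: mid=2
v[mid]=5=5: mid=3
v[mid]=5=5: mid=4
v[mid]=7>5: swap v[4],v[8]; hi=7 → [5,5,5,5,5,5,5,5,7,7,7,7]
v[mid]=5=5: mid=5
v[mid]=5=5: mid=6
v[mid]=5=5: mid=7
v[mid]=5=5: mid=8
end: lo=0, hi=7; v = [5,5,5,5,5,5,5,5,7,7,7,7]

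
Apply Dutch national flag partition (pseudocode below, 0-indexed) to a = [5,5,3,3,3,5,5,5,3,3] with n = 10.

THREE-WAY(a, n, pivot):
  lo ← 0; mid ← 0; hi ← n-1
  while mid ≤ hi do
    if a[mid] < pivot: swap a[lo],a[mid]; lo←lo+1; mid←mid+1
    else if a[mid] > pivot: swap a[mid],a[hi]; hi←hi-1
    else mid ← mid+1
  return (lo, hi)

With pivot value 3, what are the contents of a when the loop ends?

[3,3,3,3,3,5,5,5,5,5]

pivot = 3; lo=0, mid=0, hi=9
a[mid]=5>3: swap a[0],a[9]; hi=8 → [3,5,3,3,3,5,5,5,3,5]
a[mid]=3=3: mid=1
a[mid]=5>3: swap a[1],a[8]; hi=7 → [3,3,3,3,3,5,5,5,5,5]
a[mid]=3=3: mid=2
a[mid]=3=3: mid=3
a[mid]=3=3: mid=4
a[mid]=3=3: mid=5
a[mid]=5>3: swap a[5],a[7]; hi=6 → [3,3,3,3,3,5,5,5,5,5]
a[mid]=5>3: swap a[5],a[6]; hi=5 → [3,3,3,3,3,5,5,5,5,5]
a[mid]=5>3: swap a[5],a[5]; hi=4 → [3,3,3,3,3,5,5,5,5,5]
end: lo=0, hi=4; a = [3,3,3,3,3,5,5,5,5,5]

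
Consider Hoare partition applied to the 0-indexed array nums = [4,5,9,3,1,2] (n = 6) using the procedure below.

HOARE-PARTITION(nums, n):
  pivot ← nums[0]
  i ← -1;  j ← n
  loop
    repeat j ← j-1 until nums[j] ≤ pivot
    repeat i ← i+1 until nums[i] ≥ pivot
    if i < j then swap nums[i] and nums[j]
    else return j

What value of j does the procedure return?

pivot = nums[0] = 4; i = -1, j = 6
j→5 (nums[5]=2≤4), i→0 (nums[0]=4≥4); i<j, swap → [2,5,9,3,1,4]
j→4 (nums[4]=1≤4), i→1 (nums[1]=5≥4); i<j, swap → [2,1,9,3,5,4]
j→3 (nums[3]=3≤4), i→2 (nums[2]=9≥4); i<j, swap → [2,1,3,9,5,4]
j→2, i→3; i≥j, return j=2. nums = [2,1,3,9,5,4]

2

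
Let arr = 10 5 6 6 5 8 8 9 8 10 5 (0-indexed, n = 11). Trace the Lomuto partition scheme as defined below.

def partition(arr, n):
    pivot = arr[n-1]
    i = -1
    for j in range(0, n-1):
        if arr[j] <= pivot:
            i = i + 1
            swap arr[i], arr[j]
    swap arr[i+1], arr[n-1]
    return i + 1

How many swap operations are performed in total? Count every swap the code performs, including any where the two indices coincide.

3

pivot=5, i=-1
j=0: 10>5, skip
j=1: 5≤5, i=0, swap(0,1) ⇒ 5 10 6 6 5 8 8 9 8 10 5
j=2: 6>5, skip
j=3: 6>5, skip
j=4: 5≤5, i=1, swap(1,4) ⇒ 5 5 6 6 10 8 8 9 8 10 5
j=5: 8>5, skip
j=6: 8>5, skip
j=7: 9>5, skip
j=8: 8>5, skip
j=9: 10>5, skip
swap(2,10) ⇒ 5 5 5 6 10 8 8 9 8 10 6; return 2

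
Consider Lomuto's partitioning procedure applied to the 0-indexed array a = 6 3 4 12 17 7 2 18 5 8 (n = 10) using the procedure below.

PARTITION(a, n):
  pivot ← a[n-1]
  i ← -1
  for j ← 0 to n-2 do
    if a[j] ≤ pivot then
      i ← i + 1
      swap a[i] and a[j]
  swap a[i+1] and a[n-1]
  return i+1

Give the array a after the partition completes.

6 3 4 7 2 5 8 18 12 17

pivot = a[9] = 8; i = -1
j=0: a[0]=6 ≤ 8 → i=0, swap a[0],a[0] (no change) → 6 3 4 12 17 7 2 18 5 8
j=1: a[1]=3 ≤ 8 → i=1, swap a[1],a[1] (no change) → 6 3 4 12 17 7 2 18 5 8
j=2: a[2]=4 ≤ 8 → i=2, swap a[2],a[2] (no change) → 6 3 4 12 17 7 2 18 5 8
j=3: a[3]=12 > 8 → no swap
j=4: a[4]=17 > 8 → no swap
j=5: a[5]=7 ≤ 8 → i=3, swap a[3],a[5] → 6 3 4 7 17 12 2 18 5 8
j=6: a[6]=2 ≤ 8 → i=4, swap a[4],a[6] → 6 3 4 7 2 12 17 18 5 8
j=7: a[7]=18 > 8 → no swap
j=8: a[8]=5 ≤ 8 → i=5, swap a[5],a[8] → 6 3 4 7 2 5 17 18 12 8
final swap a[6],a[9] → 6 3 4 7 2 5 8 18 12 17; return 6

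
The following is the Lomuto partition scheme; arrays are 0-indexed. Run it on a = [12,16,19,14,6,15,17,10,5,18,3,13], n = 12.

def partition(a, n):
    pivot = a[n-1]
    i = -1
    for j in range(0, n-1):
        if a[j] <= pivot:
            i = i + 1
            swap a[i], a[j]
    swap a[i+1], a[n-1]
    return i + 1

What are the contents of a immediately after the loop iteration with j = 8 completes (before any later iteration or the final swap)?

pivot = a[11] = 13; i = -1
j=0: a[0]=12 ≤ 13 → i=0, swap a[0],a[0] (no change) → [12,16,19,14,6,15,17,10,5,18,3,13]
j=1: a[1]=16 > 13 → no swap
j=2: a[2]=19 > 13 → no swap
j=3: a[3]=14 > 13 → no swap
j=4: a[4]=6 ≤ 13 → i=1, swap a[1],a[4] → [12,6,19,14,16,15,17,10,5,18,3,13]
j=5: a[5]=15 > 13 → no swap
j=6: a[6]=17 > 13 → no swap
j=7: a[7]=10 ≤ 13 → i=2, swap a[2],a[7] → [12,6,10,14,16,15,17,19,5,18,3,13]
j=8: a[8]=5 ≤ 13 → i=3, swap a[3],a[8] → [12,6,10,5,16,15,17,19,14,18,3,13]
(after j=8) a = [12,6,10,5,16,15,17,19,14,18,3,13]

[12,6,10,5,16,15,17,19,14,18,3,13]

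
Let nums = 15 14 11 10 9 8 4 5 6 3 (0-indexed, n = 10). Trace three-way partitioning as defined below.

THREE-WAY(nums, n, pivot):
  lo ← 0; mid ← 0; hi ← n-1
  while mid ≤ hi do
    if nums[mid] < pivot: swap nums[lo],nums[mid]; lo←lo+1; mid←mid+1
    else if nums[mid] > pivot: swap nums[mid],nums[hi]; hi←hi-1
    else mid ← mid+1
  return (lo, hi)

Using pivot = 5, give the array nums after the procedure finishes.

pivot = 5; lo=0, mid=0, hi=9
nums[mid]=15>5: swap nums[0],nums[9]; hi=8 → 3 14 11 10 9 8 4 5 6 15
nums[mid]=3<5: swap nums[0],nums[0]; lo=1,mid=1 → 3 14 11 10 9 8 4 5 6 15
nums[mid]=14>5: swap nums[1],nums[8]; hi=7 → 3 6 11 10 9 8 4 5 14 15
nums[mid]=6>5: swap nums[1],nums[7]; hi=6 → 3 5 11 10 9 8 4 6 14 15
nums[mid]=5=5: mid=2
nums[mid]=11>5: swap nums[2],nums[6]; hi=5 → 3 5 4 10 9 8 11 6 14 15
nums[mid]=4<5: swap nums[1],nums[2]; lo=2,mid=3 → 3 4 5 10 9 8 11 6 14 15
nums[mid]=10>5: swap nums[3],nums[5]; hi=4 → 3 4 5 8 9 10 11 6 14 15
nums[mid]=8>5: swap nums[3],nums[4]; hi=3 → 3 4 5 9 8 10 11 6 14 15
nums[mid]=9>5: swap nums[3],nums[3]; hi=2 → 3 4 5 9 8 10 11 6 14 15
end: lo=2, hi=2; nums = 3 4 5 9 8 10 11 6 14 15

3 4 5 9 8 10 11 6 14 15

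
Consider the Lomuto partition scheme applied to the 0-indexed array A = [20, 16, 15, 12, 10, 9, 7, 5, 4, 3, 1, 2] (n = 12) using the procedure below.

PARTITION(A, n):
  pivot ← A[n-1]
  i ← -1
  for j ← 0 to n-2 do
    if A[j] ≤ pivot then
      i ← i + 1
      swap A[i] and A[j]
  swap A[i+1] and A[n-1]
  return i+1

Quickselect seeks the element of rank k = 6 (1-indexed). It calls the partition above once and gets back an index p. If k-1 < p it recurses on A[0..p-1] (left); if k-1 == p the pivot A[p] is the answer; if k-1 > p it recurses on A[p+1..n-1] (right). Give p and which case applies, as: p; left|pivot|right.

pivot=2, i=-1
j=0: 20>2, skip
j=1: 16>2, skip
j=2: 15>2, skip
j=3: 12>2, skip
j=4: 10>2, skip
j=5: 9>2, skip
j=6: 7>2, skip
j=7: 5>2, skip
j=8: 4>2, skip
j=9: 3>2, skip
j=10: 1≤2, i=0, swap(0,10) ⇒ [1, 16, 15, 12, 10, 9, 7, 5, 4, 3, 20, 2]
swap(1,11) ⇒ [1, 2, 15, 12, 10, 9, 7, 5, 4, 3, 20, 16]; return 1
p = 1; k-1 = 5 > 1 ⇒ right

1; right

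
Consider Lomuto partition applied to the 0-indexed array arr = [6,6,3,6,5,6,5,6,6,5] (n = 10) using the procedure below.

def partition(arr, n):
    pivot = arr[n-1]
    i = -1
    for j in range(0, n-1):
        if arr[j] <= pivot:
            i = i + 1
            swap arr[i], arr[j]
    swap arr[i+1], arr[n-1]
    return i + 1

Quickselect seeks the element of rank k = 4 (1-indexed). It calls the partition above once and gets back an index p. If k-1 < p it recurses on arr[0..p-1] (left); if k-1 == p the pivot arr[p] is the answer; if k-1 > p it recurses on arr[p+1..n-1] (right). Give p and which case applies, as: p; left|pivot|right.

3; pivot

pivot=5, i=-1
j=0: 6>5, skip
j=1: 6>5, skip
j=2: 3≤5, i=0, swap(0,2) ⇒ [3,6,6,6,5,6,5,6,6,5]
j=3: 6>5, skip
j=4: 5≤5, i=1, swap(1,4) ⇒ [3,5,6,6,6,6,5,6,6,5]
j=5: 6>5, skip
j=6: 5≤5, i=2, swap(2,6) ⇒ [3,5,5,6,6,6,6,6,6,5]
j=7: 6>5, skip
j=8: 6>5, skip
swap(3,9) ⇒ [3,5,5,5,6,6,6,6,6,6]; return 3
p = 3; k-1 = 3 == 3 ⇒ pivot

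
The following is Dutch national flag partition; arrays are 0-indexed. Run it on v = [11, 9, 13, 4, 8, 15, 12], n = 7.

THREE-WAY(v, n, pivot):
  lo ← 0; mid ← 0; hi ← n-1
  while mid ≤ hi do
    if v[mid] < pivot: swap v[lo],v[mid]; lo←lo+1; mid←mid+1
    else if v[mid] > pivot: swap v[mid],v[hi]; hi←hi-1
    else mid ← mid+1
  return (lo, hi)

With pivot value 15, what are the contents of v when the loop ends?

lo=0 mid=0 hi=6
11<15: swap(0,0), lo=1 mid=1 ⇒ [11, 9, 13, 4, 8, 15, 12]
9<15: swap(1,1), lo=2 mid=2 ⇒ [11, 9, 13, 4, 8, 15, 12]
13<15: swap(2,2), lo=3 mid=3 ⇒ [11, 9, 13, 4, 8, 15, 12]
4<15: swap(3,3), lo=4 mid=4 ⇒ [11, 9, 13, 4, 8, 15, 12]
8<15: swap(4,4), lo=5 mid=5 ⇒ [11, 9, 13, 4, 8, 15, 12]
15=15: mid=6
12<15: swap(5,6), lo=6 mid=7 ⇒ [11, 9, 13, 4, 8, 12, 15]
done. lo=6 hi=6; v=[11, 9, 13, 4, 8, 12, 15]

[11, 9, 13, 4, 8, 12, 15]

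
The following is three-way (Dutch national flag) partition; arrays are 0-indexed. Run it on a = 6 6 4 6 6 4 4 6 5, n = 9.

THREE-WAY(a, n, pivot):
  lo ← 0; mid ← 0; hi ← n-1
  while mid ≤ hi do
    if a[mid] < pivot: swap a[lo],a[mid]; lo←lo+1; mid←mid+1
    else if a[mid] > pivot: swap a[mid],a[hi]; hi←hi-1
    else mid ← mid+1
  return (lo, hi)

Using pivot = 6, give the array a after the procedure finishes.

pivot = 6; lo=0, mid=0, hi=8
a[mid]=6=6: mid=1
a[mid]=6=6: mid=2
a[mid]=4<6: swap a[0],a[2]; lo=1,mid=3 → 4 6 6 6 6 4 4 6 5
a[mid]=6=6: mid=4
a[mid]=6=6: mid=5
a[mid]=4<6: swap a[1],a[5]; lo=2,mid=6 → 4 4 6 6 6 6 4 6 5
a[mid]=4<6: swap a[2],a[6]; lo=3,mid=7 → 4 4 4 6 6 6 6 6 5
a[mid]=6=6: mid=8
a[mid]=5<6: swap a[3],a[8]; lo=4,mid=9 → 4 4 4 5 6 6 6 6 6
end: lo=4, hi=8; a = 4 4 4 5 6 6 6 6 6

4 4 4 5 6 6 6 6 6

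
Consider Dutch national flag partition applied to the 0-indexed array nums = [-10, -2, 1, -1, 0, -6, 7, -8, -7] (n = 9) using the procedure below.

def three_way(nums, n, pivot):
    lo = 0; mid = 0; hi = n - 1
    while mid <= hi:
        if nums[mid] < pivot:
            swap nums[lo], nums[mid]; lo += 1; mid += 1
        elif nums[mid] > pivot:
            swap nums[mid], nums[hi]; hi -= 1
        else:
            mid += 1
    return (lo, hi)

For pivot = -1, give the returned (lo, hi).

(5, 5)

lo=0 mid=0 hi=8
-10<-1: swap(0,0), lo=1 mid=1 ⇒ [-10, -2, 1, -1, 0, -6, 7, -8, -7]
-2<-1: swap(1,1), lo=2 mid=2 ⇒ [-10, -2, 1, -1, 0, -6, 7, -8, -7]
1>-1: swap(2,8), hi=7 ⇒ [-10, -2, -7, -1, 0, -6, 7, -8, 1]
-7<-1: swap(2,2), lo=3 mid=3 ⇒ [-10, -2, -7, -1, 0, -6, 7, -8, 1]
-1=-1: mid=4
0>-1: swap(4,7), hi=6 ⇒ [-10, -2, -7, -1, -8, -6, 7, 0, 1]
-8<-1: swap(3,4), lo=4 mid=5 ⇒ [-10, -2, -7, -8, -1, -6, 7, 0, 1]
-6<-1: swap(4,5), lo=5 mid=6 ⇒ [-10, -2, -7, -8, -6, -1, 7, 0, 1]
7>-1: swap(6,6), hi=5 ⇒ [-10, -2, -7, -8, -6, -1, 7, 0, 1]
done. lo=5 hi=5; nums=[-10, -2, -7, -8, -6, -1, 7, 0, 1]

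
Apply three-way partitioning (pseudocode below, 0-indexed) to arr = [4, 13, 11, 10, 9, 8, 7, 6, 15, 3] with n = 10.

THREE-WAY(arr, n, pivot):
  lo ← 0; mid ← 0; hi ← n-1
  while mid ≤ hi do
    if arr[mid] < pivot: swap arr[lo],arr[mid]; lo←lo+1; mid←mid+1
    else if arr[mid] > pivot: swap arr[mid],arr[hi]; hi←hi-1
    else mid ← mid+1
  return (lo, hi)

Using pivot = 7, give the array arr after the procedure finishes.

lo=0 mid=0 hi=9
4<7: swap(0,0), lo=1 mid=1 ⇒ [4, 13, 11, 10, 9, 8, 7, 6, 15, 3]
13>7: swap(1,9), hi=8 ⇒ [4, 3, 11, 10, 9, 8, 7, 6, 15, 13]
3<7: swap(1,1), lo=2 mid=2 ⇒ [4, 3, 11, 10, 9, 8, 7, 6, 15, 13]
11>7: swap(2,8), hi=7 ⇒ [4, 3, 15, 10, 9, 8, 7, 6, 11, 13]
15>7: swap(2,7), hi=6 ⇒ [4, 3, 6, 10, 9, 8, 7, 15, 11, 13]
6<7: swap(2,2), lo=3 mid=3 ⇒ [4, 3, 6, 10, 9, 8, 7, 15, 11, 13]
10>7: swap(3,6), hi=5 ⇒ [4, 3, 6, 7, 9, 8, 10, 15, 11, 13]
7=7: mid=4
9>7: swap(4,5), hi=4 ⇒ [4, 3, 6, 7, 8, 9, 10, 15, 11, 13]
8>7: swap(4,4), hi=3 ⇒ [4, 3, 6, 7, 8, 9, 10, 15, 11, 13]
done. lo=3 hi=3; arr=[4, 3, 6, 7, 8, 9, 10, 15, 11, 13]

[4, 3, 6, 7, 8, 9, 10, 15, 11, 13]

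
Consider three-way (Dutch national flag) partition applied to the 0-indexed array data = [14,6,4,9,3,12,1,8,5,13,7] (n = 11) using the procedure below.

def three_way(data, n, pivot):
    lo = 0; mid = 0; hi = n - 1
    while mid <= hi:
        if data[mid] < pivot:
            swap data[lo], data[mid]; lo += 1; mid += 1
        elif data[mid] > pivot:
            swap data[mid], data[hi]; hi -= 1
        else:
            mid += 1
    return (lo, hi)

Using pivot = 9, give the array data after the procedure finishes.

[7,6,4,3,5,1,8,9,13,12,14]

pivot = 9; lo=0, mid=0, hi=10
data[mid]=14>9: swap data[0],data[10]; hi=9 → [7,6,4,9,3,12,1,8,5,13,14]
data[mid]=7<9: swap data[0],data[0]; lo=1,mid=1 → [7,6,4,9,3,12,1,8,5,13,14]
data[mid]=6<9: swap data[1],data[1]; lo=2,mid=2 → [7,6,4,9,3,12,1,8,5,13,14]
data[mid]=4<9: swap data[2],data[2]; lo=3,mid=3 → [7,6,4,9,3,12,1,8,5,13,14]
data[mid]=9=9: mid=4
data[mid]=3<9: swap data[3],data[4]; lo=4,mid=5 → [7,6,4,3,9,12,1,8,5,13,14]
data[mid]=12>9: swap data[5],data[9]; hi=8 → [7,6,4,3,9,13,1,8,5,12,14]
data[mid]=13>9: swap data[5],data[8]; hi=7 → [7,6,4,3,9,5,1,8,13,12,14]
data[mid]=5<9: swap data[4],data[5]; lo=5,mid=6 → [7,6,4,3,5,9,1,8,13,12,14]
data[mid]=1<9: swap data[5],data[6]; lo=6,mid=7 → [7,6,4,3,5,1,9,8,13,12,14]
data[mid]=8<9: swap data[6],data[7]; lo=7,mid=8 → [7,6,4,3,5,1,8,9,13,12,14]
end: lo=7, hi=7; data = [7,6,4,3,5,1,8,9,13,12,14]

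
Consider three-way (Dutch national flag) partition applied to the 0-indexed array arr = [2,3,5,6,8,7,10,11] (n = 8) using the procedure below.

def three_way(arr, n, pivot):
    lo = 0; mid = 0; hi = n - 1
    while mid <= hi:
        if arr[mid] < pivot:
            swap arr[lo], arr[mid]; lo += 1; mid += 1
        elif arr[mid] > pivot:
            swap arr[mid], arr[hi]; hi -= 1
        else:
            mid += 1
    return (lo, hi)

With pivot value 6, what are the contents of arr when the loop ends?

[2,3,5,6,7,10,11,8]

lo=0 mid=0 hi=7
2<6: swap(0,0), lo=1 mid=1 ⇒ [2,3,5,6,8,7,10,11]
3<6: swap(1,1), lo=2 mid=2 ⇒ [2,3,5,6,8,7,10,11]
5<6: swap(2,2), lo=3 mid=3 ⇒ [2,3,5,6,8,7,10,11]
6=6: mid=4
8>6: swap(4,7), hi=6 ⇒ [2,3,5,6,11,7,10,8]
11>6: swap(4,6), hi=5 ⇒ [2,3,5,6,10,7,11,8]
10>6: swap(4,5), hi=4 ⇒ [2,3,5,6,7,10,11,8]
7>6: swap(4,4), hi=3 ⇒ [2,3,5,6,7,10,11,8]
done. lo=3 hi=3; arr=[2,3,5,6,7,10,11,8]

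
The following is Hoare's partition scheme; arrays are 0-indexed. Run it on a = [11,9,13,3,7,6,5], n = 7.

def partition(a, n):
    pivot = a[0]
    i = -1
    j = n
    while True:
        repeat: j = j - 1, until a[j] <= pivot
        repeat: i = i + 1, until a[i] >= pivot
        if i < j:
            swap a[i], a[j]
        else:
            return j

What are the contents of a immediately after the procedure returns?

pivot=11
j stops at 6 (5), i stops at 0 (11); swap ⇒ [5,9,13,3,7,6,11]
j stops at 5 (6), i stops at 2 (13); swap ⇒ [5,9,6,3,7,13,11]
j stops at 4, i stops at 5; i≥j ⇒ return 4. a=[5,9,6,3,7,13,11]

[5,9,6,3,7,13,11]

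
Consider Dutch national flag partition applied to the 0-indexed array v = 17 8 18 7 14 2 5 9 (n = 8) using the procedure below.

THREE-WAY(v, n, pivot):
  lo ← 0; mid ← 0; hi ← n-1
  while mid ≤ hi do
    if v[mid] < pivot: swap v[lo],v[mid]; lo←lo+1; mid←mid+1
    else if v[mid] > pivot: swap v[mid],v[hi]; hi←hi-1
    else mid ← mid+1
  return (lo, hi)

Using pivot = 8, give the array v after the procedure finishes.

pivot = 8; lo=0, mid=0, hi=7
v[mid]=17>8: swap v[0],v[7]; hi=6 → 9 8 18 7 14 2 5 17
v[mid]=9>8: swap v[0],v[6]; hi=5 → 5 8 18 7 14 2 9 17
v[mid]=5<8: swap v[0],v[0]; lo=1,mid=1 → 5 8 18 7 14 2 9 17
v[mid]=8=8: mid=2
v[mid]=18>8: swap v[2],v[5]; hi=4 → 5 8 2 7 14 18 9 17
v[mid]=2<8: swap v[1],v[2]; lo=2,mid=3 → 5 2 8 7 14 18 9 17
v[mid]=7<8: swap v[2],v[3]; lo=3,mid=4 → 5 2 7 8 14 18 9 17
v[mid]=14>8: swap v[4],v[4]; hi=3 → 5 2 7 8 14 18 9 17
end: lo=3, hi=3; v = 5 2 7 8 14 18 9 17

5 2 7 8 14 18 9 17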